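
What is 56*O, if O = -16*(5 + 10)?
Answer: -13440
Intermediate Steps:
O = -240 (O = -16*15 = -240)
56*O = 56*(-240) = -13440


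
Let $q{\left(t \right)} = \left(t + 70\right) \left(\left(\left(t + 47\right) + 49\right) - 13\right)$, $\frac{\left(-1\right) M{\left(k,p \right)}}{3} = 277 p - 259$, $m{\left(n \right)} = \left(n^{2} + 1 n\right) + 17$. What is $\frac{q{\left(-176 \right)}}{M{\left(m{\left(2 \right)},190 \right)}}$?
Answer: $- \frac{3286}{52371} \approx -0.062745$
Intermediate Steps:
$m{\left(n \right)} = 17 + n + n^{2}$ ($m{\left(n \right)} = \left(n^{2} + n\right) + 17 = \left(n + n^{2}\right) + 17 = 17 + n + n^{2}$)
$M{\left(k,p \right)} = 777 - 831 p$ ($M{\left(k,p \right)} = - 3 \left(277 p - 259\right) = - 3 \left(-259 + 277 p\right) = 777 - 831 p$)
$q{\left(t \right)} = \left(70 + t\right) \left(83 + t\right)$ ($q{\left(t \right)} = \left(70 + t\right) \left(\left(\left(47 + t\right) + 49\right) - 13\right) = \left(70 + t\right) \left(\left(96 + t\right) - 13\right) = \left(70 + t\right) \left(83 + t\right)$)
$\frac{q{\left(-176 \right)}}{M{\left(m{\left(2 \right)},190 \right)}} = \frac{5810 + \left(-176\right)^{2} + 153 \left(-176\right)}{777 - 157890} = \frac{5810 + 30976 - 26928}{777 - 157890} = \frac{9858}{-157113} = 9858 \left(- \frac{1}{157113}\right) = - \frac{3286}{52371}$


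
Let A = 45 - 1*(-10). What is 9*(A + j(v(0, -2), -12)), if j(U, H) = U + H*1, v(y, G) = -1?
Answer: 378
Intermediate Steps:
j(U, H) = H + U (j(U, H) = U + H = H + U)
A = 55 (A = 45 + 10 = 55)
9*(A + j(v(0, -2), -12)) = 9*(55 + (-12 - 1)) = 9*(55 - 13) = 9*42 = 378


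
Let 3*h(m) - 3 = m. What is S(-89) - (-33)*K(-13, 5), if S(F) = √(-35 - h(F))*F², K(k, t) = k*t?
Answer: -2145 + 7921*I*√57/3 ≈ -2145.0 + 19934.0*I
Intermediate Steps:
h(m) = 1 + m/3
S(F) = F²*√(-36 - F/3) (S(F) = √(-35 - (1 + F/3))*F² = √(-35 + (-1 - F/3))*F² = √(-36 - F/3)*F² = F²*√(-36 - F/3))
S(-89) - (-33)*K(-13, 5) = (⅓)*(-89)²*√(-324 - 3*(-89)) - (-33)*(-13*5) = (⅓)*7921*√(-324 + 267) - (-33)*(-65) = (⅓)*7921*√(-57) - 1*2145 = (⅓)*7921*(I*√57) - 2145 = 7921*I*√57/3 - 2145 = -2145 + 7921*I*√57/3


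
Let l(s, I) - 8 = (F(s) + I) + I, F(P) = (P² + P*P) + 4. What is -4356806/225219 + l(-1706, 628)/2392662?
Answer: -1518851268152/89812157163 ≈ -16.911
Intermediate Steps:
F(P) = 4 + 2*P² (F(P) = (P² + P²) + 4 = 2*P² + 4 = 4 + 2*P²)
l(s, I) = 12 + 2*I + 2*s² (l(s, I) = 8 + (((4 + 2*s²) + I) + I) = 8 + ((4 + I + 2*s²) + I) = 8 + (4 + 2*I + 2*s²) = 12 + 2*I + 2*s²)
-4356806/225219 + l(-1706, 628)/2392662 = -4356806/225219 + (12 + 2*628 + 2*(-1706)²)/2392662 = -4356806*1/225219 + (12 + 1256 + 2*2910436)*(1/2392662) = -4356806/225219 + (12 + 1256 + 5820872)*(1/2392662) = -4356806/225219 + 5822140*(1/2392662) = -4356806/225219 + 2911070/1196331 = -1518851268152/89812157163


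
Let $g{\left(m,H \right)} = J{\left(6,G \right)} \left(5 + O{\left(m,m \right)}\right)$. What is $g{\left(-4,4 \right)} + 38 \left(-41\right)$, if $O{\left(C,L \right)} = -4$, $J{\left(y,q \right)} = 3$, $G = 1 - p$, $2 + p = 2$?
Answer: $-1555$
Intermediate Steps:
$p = 0$ ($p = -2 + 2 = 0$)
$G = 1$ ($G = 1 - 0 = 1 + 0 = 1$)
$g{\left(m,H \right)} = 3$ ($g{\left(m,H \right)} = 3 \left(5 - 4\right) = 3 \cdot 1 = 3$)
$g{\left(-4,4 \right)} + 38 \left(-41\right) = 3 + 38 \left(-41\right) = 3 - 1558 = -1555$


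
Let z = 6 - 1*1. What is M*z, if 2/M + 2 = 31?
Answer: 10/29 ≈ 0.34483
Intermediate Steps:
M = 2/29 (M = 2/(-2 + 31) = 2/29 ≈ 0.068966)
z = 5 (z = 6 - 1 = 5)
M*z = (2/29)*5 = 10/29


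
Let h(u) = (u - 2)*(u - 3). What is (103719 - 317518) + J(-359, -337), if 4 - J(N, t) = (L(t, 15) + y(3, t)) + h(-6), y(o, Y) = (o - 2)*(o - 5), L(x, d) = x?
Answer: -213528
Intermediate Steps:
y(o, Y) = (-5 + o)*(-2 + o) (y(o, Y) = (-2 + o)*(-5 + o) = (-5 + o)*(-2 + o))
h(u) = (-3 + u)*(-2 + u) (h(u) = (-2 + u)*(-3 + u) = (-3 + u)*(-2 + u))
J(N, t) = -66 - t (J(N, t) = 4 - ((t + (10 + 3² - 7*3)) + (6 + (-6)² - 5*(-6))) = 4 - ((t + (10 + 9 - 21)) + (6 + 36 + 30)) = 4 - ((t - 2) + 72) = 4 - ((-2 + t) + 72) = 4 - (70 + t) = 4 + (-70 - t) = -66 - t)
(103719 - 317518) + J(-359, -337) = (103719 - 317518) + (-66 - 1*(-337)) = -213799 + (-66 + 337) = -213799 + 271 = -213528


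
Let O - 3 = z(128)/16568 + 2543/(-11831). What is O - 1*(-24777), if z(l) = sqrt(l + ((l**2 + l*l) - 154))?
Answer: 293169637/11831 + 3*sqrt(3638)/16568 ≈ 24780.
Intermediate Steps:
z(l) = sqrt(-154 + l + 2*l**2) (z(l) = sqrt(l + ((l**2 + l**2) - 154)) = sqrt(l + (2*l**2 - 154)) = sqrt(l + (-154 + 2*l**2)) = sqrt(-154 + l + 2*l**2))
O = 32950/11831 + 3*sqrt(3638)/16568 (O = 3 + (sqrt(-154 + 128 + 2*128**2)/16568 + 2543/(-11831)) = 3 + (sqrt(-154 + 128 + 2*16384)*(1/16568) + 2543*(-1/11831)) = 3 + (sqrt(-154 + 128 + 32768)*(1/16568) - 2543/11831) = 3 + (sqrt(32742)*(1/16568) - 2543/11831) = 3 + ((3*sqrt(3638))*(1/16568) - 2543/11831) = 3 + (3*sqrt(3638)/16568 - 2543/11831) = 3 + (-2543/11831 + 3*sqrt(3638)/16568) = 32950/11831 + 3*sqrt(3638)/16568 ≈ 2.7960)
O - 1*(-24777) = (32950/11831 + 3*sqrt(3638)/16568) - 1*(-24777) = (32950/11831 + 3*sqrt(3638)/16568) + 24777 = 293169637/11831 + 3*sqrt(3638)/16568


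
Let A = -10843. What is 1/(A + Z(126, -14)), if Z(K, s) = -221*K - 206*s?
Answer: -1/35805 ≈ -2.7929e-5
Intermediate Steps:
1/(A + Z(126, -14)) = 1/(-10843 + (-221*126 - 206*(-14))) = 1/(-10843 + (-27846 + 2884)) = 1/(-10843 - 24962) = 1/(-35805) = -1/35805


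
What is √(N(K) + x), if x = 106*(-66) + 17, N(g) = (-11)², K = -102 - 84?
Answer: 3*I*√762 ≈ 82.813*I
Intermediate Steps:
K = -186
N(g) = 121
x = -6979 (x = -6996 + 17 = -6979)
√(N(K) + x) = √(121 - 6979) = √(-6858) = 3*I*√762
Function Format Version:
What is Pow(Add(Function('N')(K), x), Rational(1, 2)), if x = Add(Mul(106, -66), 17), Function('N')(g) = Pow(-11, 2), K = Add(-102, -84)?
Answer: Mul(3, I, Pow(762, Rational(1, 2))) ≈ Mul(82.813, I)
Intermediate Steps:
K = -186
Function('N')(g) = 121
x = -6979 (x = Add(-6996, 17) = -6979)
Pow(Add(Function('N')(K), x), Rational(1, 2)) = Pow(Add(121, -6979), Rational(1, 2)) = Pow(-6858, Rational(1, 2)) = Mul(3, I, Pow(762, Rational(1, 2)))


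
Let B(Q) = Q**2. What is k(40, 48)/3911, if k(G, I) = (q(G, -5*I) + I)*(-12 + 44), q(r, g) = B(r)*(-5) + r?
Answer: -253184/3911 ≈ -64.736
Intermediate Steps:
q(r, g) = r - 5*r**2 (q(r, g) = r**2*(-5) + r = -5*r**2 + r = r - 5*r**2)
k(G, I) = 32*I + 32*G*(1 - 5*G) (k(G, I) = (G*(1 - 5*G) + I)*(-12 + 44) = (I + G*(1 - 5*G))*32 = 32*I + 32*G*(1 - 5*G))
k(40, 48)/3911 = (-160*40**2 + 32*40 + 32*48)/3911 = (-160*1600 + 1280 + 1536)*(1/3911) = (-256000 + 1280 + 1536)*(1/3911) = -253184*1/3911 = -253184/3911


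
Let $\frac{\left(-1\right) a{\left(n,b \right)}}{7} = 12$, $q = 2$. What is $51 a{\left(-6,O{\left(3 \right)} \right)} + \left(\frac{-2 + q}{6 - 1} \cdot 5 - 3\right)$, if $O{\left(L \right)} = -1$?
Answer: $-4287$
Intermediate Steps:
$a{\left(n,b \right)} = -84$ ($a{\left(n,b \right)} = \left(-7\right) 12 = -84$)
$51 a{\left(-6,O{\left(3 \right)} \right)} + \left(\frac{-2 + q}{6 - 1} \cdot 5 - 3\right) = 51 \left(-84\right) - \left(3 - \frac{-2 + 2}{6 - 1} \cdot 5\right) = -4284 - \left(3 - \frac{0}{5} \cdot 5\right) = -4284 - \left(3 - 0 \cdot \frac{1}{5} \cdot 5\right) = -4284 + \left(0 \cdot 5 - 3\right) = -4284 + \left(0 - 3\right) = -4284 - 3 = -4287$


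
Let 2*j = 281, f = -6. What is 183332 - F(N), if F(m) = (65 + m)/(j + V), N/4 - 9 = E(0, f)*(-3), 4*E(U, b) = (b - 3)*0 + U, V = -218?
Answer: 28416662/155 ≈ 1.8333e+5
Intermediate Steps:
j = 281/2 (j = (1/2)*281 = 281/2 ≈ 140.50)
E(U, b) = U/4 (E(U, b) = ((b - 3)*0 + U)/4 = ((-3 + b)*0 + U)/4 = (0 + U)/4 = U/4)
N = 36 (N = 36 + 4*(((1/4)*0)*(-3)) = 36 + 4*(0*(-3)) = 36 + 4*0 = 36 + 0 = 36)
F(m) = -26/31 - 2*m/155 (F(m) = (65 + m)/(281/2 - 218) = (65 + m)/(-155/2) = (65 + m)*(-2/155) = -26/31 - 2*m/155)
183332 - F(N) = 183332 - (-26/31 - 2/155*36) = 183332 - (-26/31 - 72/155) = 183332 - 1*(-202/155) = 183332 + 202/155 = 28416662/155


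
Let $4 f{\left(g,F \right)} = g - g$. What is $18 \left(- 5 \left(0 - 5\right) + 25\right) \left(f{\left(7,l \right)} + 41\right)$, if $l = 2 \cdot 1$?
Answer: $36900$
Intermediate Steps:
$l = 2$
$f{\left(g,F \right)} = 0$ ($f{\left(g,F \right)} = \frac{g - g}{4} = \frac{1}{4} \cdot 0 = 0$)
$18 \left(- 5 \left(0 - 5\right) + 25\right) \left(f{\left(7,l \right)} + 41\right) = 18 \left(- 5 \left(0 - 5\right) + 25\right) \left(0 + 41\right) = 18 \left(\left(-5\right) \left(-5\right) + 25\right) 41 = 18 \left(25 + 25\right) 41 = 18 \cdot 50 \cdot 41 = 18 \cdot 2050 = 36900$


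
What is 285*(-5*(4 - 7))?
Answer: 4275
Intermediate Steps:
285*(-5*(4 - 7)) = 285*(-5*(-3)) = 285*15 = 4275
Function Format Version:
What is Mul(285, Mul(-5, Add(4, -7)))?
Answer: 4275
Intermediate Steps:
Mul(285, Mul(-5, Add(4, -7))) = Mul(285, Mul(-5, -3)) = Mul(285, 15) = 4275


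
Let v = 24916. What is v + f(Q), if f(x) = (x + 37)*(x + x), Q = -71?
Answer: 29744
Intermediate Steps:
f(x) = 2*x*(37 + x) (f(x) = (37 + x)*(2*x) = 2*x*(37 + x))
v + f(Q) = 24916 + 2*(-71)*(37 - 71) = 24916 + 2*(-71)*(-34) = 24916 + 4828 = 29744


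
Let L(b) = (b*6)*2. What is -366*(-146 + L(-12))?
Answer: 106140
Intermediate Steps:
L(b) = 12*b (L(b) = (6*b)*2 = 12*b)
-366*(-146 + L(-12)) = -366*(-146 + 12*(-12)) = -366*(-146 - 144) = -366*(-290) = 106140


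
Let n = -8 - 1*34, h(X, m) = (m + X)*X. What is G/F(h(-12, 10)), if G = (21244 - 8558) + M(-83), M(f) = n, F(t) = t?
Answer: 3161/6 ≈ 526.83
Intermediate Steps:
h(X, m) = X*(X + m) (h(X, m) = (X + m)*X = X*(X + m))
n = -42 (n = -8 - 34 = -42)
M(f) = -42
G = 12644 (G = (21244 - 8558) - 42 = 12686 - 42 = 12644)
G/F(h(-12, 10)) = 12644/((-12*(-12 + 10))) = 12644/((-12*(-2))) = 12644/24 = 12644*(1/24) = 3161/6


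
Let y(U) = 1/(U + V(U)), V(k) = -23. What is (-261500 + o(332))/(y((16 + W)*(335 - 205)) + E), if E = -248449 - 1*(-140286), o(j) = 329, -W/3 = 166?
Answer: 16370981793/6779981330 ≈ 2.4146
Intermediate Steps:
W = -498 (W = -3*166 = -498)
y(U) = 1/(-23 + U) (y(U) = 1/(U - 23) = 1/(-23 + U))
E = -108163 (E = -248449 + 140286 = -108163)
(-261500 + o(332))/(y((16 + W)*(335 - 205)) + E) = (-261500 + 329)/(1/(-23 + (16 - 498)*(335 - 205)) - 108163) = -261171/(1/(-23 - 482*130) - 108163) = -261171/(1/(-23 - 62660) - 108163) = -261171/(1/(-62683) - 108163) = -261171/(-1/62683 - 108163) = -261171/(-6779981330/62683) = -261171*(-62683/6779981330) = 16370981793/6779981330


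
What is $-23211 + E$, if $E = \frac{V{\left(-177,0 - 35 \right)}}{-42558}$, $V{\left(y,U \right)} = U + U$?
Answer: $- \frac{493906834}{21279} \approx -23211.0$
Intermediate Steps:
$V{\left(y,U \right)} = 2 U$
$E = \frac{35}{21279}$ ($E = \frac{2 \left(0 - 35\right)}{-42558} = 2 \left(0 - 35\right) \left(- \frac{1}{42558}\right) = 2 \left(-35\right) \left(- \frac{1}{42558}\right) = \left(-70\right) \left(- \frac{1}{42558}\right) = \frac{35}{21279} \approx 0.0016448$)
$-23211 + E = -23211 + \frac{35}{21279} = - \frac{493906834}{21279}$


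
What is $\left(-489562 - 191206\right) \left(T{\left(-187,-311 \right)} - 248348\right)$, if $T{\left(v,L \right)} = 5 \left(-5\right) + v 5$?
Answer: $169720908544$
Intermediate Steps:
$T{\left(v,L \right)} = -25 + 5 v$
$\left(-489562 - 191206\right) \left(T{\left(-187,-311 \right)} - 248348\right) = \left(-489562 - 191206\right) \left(\left(-25 + 5 \left(-187\right)\right) - 248348\right) = - 680768 \left(\left(-25 - 935\right) - 248348\right) = - 680768 \left(-960 - 248348\right) = \left(-680768\right) \left(-249308\right) = 169720908544$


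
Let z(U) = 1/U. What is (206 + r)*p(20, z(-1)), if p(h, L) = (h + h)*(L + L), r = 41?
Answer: -19760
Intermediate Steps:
p(h, L) = 4*L*h (p(h, L) = (2*h)*(2*L) = 4*L*h)
(206 + r)*p(20, z(-1)) = (206 + 41)*(4*20/(-1)) = 247*(4*(-1)*20) = 247*(-80) = -19760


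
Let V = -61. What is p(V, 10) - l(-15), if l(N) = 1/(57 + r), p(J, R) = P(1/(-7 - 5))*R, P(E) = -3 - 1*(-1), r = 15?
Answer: -1441/72 ≈ -20.014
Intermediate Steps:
P(E) = -2 (P(E) = -3 + 1 = -2)
p(J, R) = -2*R
l(N) = 1/72 (l(N) = 1/(57 + 15) = 1/72)
p(V, 10) - l(-15) = -2*10 - 1*1/72 = -20 - 1/72 = -1441/72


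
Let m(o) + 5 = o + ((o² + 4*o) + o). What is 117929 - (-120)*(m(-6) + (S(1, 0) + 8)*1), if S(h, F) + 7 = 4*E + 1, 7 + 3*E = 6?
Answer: 117409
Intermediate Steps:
E = -⅓ (E = -7/3 + (⅓)*6 = -7/3 + 2 = -⅓ ≈ -0.33333)
S(h, F) = -22/3 (S(h, F) = -7 + (4*(-⅓) + 1) = -7 + (-4/3 + 1) = -7 - ⅓ = -22/3)
m(o) = -5 + o² + 6*o (m(o) = -5 + (o + ((o² + 4*o) + o)) = -5 + (o + (o² + 5*o)) = -5 + (o² + 6*o) = -5 + o² + 6*o)
117929 - (-120)*(m(-6) + (S(1, 0) + 8)*1) = 117929 - (-120)*((-5 + (-6)² + 6*(-6)) + (-22/3 + 8)*1) = 117929 - (-120)*((-5 + 36 - 36) + (⅔)*1) = 117929 - (-120)*(-5 + ⅔) = 117929 - (-120)*(-13)/3 = 117929 - 1*520 = 117929 - 520 = 117409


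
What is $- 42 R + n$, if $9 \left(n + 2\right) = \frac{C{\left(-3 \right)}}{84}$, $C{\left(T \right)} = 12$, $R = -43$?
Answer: $\frac{113653}{63} \approx 1804.0$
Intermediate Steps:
$n = - \frac{125}{63}$ ($n = -2 + \frac{12 \cdot \frac{1}{84}}{9} = -2 + \frac{1}{9} \cdot \frac{1}{7} = -2 + \frac{1}{63} = - \frac{125}{63} \approx -1.9841$)
$- 42 R + n = \left(-42\right) \left(-43\right) - \frac{125}{63} = 1806 - \frac{125}{63} = \frac{113653}{63}$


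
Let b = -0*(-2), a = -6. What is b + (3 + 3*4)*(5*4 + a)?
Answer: 210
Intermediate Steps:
b = 0 (b = -6*0 = 0)
b + (3 + 3*4)*(5*4 + a) = 0 + (3 + 3*4)*(5*4 - 6) = 0 + (3 + 12)*(20 - 6) = 0 + 15*14 = 0 + 210 = 210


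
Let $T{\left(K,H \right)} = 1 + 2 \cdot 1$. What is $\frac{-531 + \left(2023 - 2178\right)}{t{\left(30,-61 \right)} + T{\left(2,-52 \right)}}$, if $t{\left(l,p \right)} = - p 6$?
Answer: $- \frac{686}{369} \approx -1.8591$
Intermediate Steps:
$t{\left(l,p \right)} = - 6 p$
$T{\left(K,H \right)} = 3$ ($T{\left(K,H \right)} = 1 + 2 = 3$)
$\frac{-531 + \left(2023 - 2178\right)}{t{\left(30,-61 \right)} + T{\left(2,-52 \right)}} = \frac{-531 + \left(2023 - 2178\right)}{\left(-6\right) \left(-61\right) + 3} = \frac{-531 + \left(2023 - 2178\right)}{366 + 3} = \frac{-531 - 155}{369} = \left(-686\right) \frac{1}{369} = - \frac{686}{369}$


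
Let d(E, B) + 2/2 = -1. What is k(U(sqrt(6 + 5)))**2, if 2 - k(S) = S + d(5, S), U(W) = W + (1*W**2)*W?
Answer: 1600 - 96*sqrt(11) ≈ 1281.6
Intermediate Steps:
d(E, B) = -2 (d(E, B) = -1 - 1 = -2)
U(W) = W + W**3 (U(W) = W + W**2*W = W + W**3)
k(S) = 4 - S (k(S) = 2 - (S - 2) = 2 - (-2 + S) = 2 + (2 - S) = 4 - S)
k(U(sqrt(6 + 5)))**2 = (4 - (sqrt(6 + 5) + (sqrt(6 + 5))**3))**2 = (4 - (sqrt(11) + (sqrt(11))**3))**2 = (4 - (sqrt(11) + 11*sqrt(11)))**2 = (4 - 12*sqrt(11))**2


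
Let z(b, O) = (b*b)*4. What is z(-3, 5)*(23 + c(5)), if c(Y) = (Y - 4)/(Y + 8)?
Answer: 10800/13 ≈ 830.77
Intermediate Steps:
z(b, O) = 4*b**2 (z(b, O) = b**2*4 = 4*b**2)
c(Y) = (-4 + Y)/(8 + Y)
z(-3, 5)*(23 + c(5)) = (4*(-3)**2)*(23 + (-4 + 5)/(8 + 5)) = (4*9)*(23 + 1/13) = 36*(23 + (1/13)*1) = 36*(23 + 1/13) = 36*(300/13) = 10800/13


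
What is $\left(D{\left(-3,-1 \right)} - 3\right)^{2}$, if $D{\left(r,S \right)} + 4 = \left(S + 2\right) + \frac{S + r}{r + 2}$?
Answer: $4$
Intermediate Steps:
$D{\left(r,S \right)} = -2 + S + \frac{S + r}{2 + r}$ ($D{\left(r,S \right)} = -4 + \left(\left(S + 2\right) + \frac{S + r}{r + 2}\right) = -4 + \left(\left(2 + S\right) + \frac{S + r}{2 + r}\right) = -4 + \left(2 + S + \frac{S + r}{2 + r}\right) = -2 + S + \frac{S + r}{2 + r}$)
$\left(D{\left(-3,-1 \right)} - 3\right)^{2} = \left(\frac{-4 - -3 + 3 \left(-1\right) - -3}{2 - 3} - 3\right)^{2} = \left(\frac{-4 + 3 - 3 + 3}{-1} - 3\right)^{2} = \left(\left(-1\right) \left(-1\right) - 3\right)^{2} = \left(1 - 3\right)^{2} = \left(-2\right)^{2} = 4$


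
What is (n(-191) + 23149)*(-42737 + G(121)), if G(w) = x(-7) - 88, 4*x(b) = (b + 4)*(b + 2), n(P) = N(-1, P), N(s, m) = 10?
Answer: -3966789315/4 ≈ -9.9170e+8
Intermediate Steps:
n(P) = 10
x(b) = (2 + b)*(4 + b)/4 (x(b) = ((b + 4)*(b + 2))/4 = ((4 + b)*(2 + b))/4 = ((2 + b)*(4 + b))/4 = (2 + b)*(4 + b)/4)
G(w) = -337/4 (G(w) = (2 + (¼)*(-7)² + (3/2)*(-7)) - 88 = (2 + (¼)*49 - 21/2) - 88 = (2 + 49/4 - 21/2) - 88 = 15/4 - 88 = -337/4)
(n(-191) + 23149)*(-42737 + G(121)) = (10 + 23149)*(-42737 - 337/4) = 23159*(-171285/4) = -3966789315/4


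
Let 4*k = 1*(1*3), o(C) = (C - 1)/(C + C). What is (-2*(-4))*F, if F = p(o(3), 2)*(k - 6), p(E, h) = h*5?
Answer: -420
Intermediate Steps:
o(C) = (-1 + C)/(2*C) (o(C) = (-1 + C)/((2*C)) = (-1 + C)*(1/(2*C)) = (-1 + C)/(2*C))
p(E, h) = 5*h
k = 3/4 (k = (1*(1*3))/4 = (1*3)/4 = (1/4)*3 = 3/4 ≈ 0.75000)
F = -105/2 (F = (5*2)*(3/4 - 6) = 10*(-21/4) = -105/2 ≈ -52.500)
(-2*(-4))*F = -2*(-4)*(-105/2) = 8*(-105/2) = -420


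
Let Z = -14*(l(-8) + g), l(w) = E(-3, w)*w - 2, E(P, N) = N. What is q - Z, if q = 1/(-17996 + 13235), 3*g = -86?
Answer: 2221799/4761 ≈ 466.67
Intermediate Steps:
g = -86/3 (g = (1/3)*(-86) = -86/3 ≈ -28.667)
l(w) = -2 + w**2 (l(w) = w*w - 2 = w**2 - 2 = -2 + w**2)
q = -1/4761 (q = 1/(-4761) = -1/4761 ≈ -0.00021004)
Z = -1400/3 (Z = -14*((-2 + (-8)**2) - 86/3) = -14*((-2 + 64) - 86/3) = -14*(62 - 86/3) = -14*100/3 = -1400/3 ≈ -466.67)
q - Z = -1/4761 - 1*(-1400/3) = -1/4761 + 1400/3 = 2221799/4761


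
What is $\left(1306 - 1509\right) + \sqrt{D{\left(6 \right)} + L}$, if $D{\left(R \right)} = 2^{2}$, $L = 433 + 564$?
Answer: $-203 + \sqrt{1001} \approx -171.36$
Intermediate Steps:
$L = 997$
$D{\left(R \right)} = 4$
$\left(1306 - 1509\right) + \sqrt{D{\left(6 \right)} + L} = \left(1306 - 1509\right) + \sqrt{4 + 997} = -203 + \sqrt{1001}$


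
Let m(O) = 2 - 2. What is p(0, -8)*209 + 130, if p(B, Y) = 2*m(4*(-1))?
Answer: 130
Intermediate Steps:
m(O) = 0
p(B, Y) = 0 (p(B, Y) = 2*0 = 0)
p(0, -8)*209 + 130 = 0*209 + 130 = 0 + 130 = 130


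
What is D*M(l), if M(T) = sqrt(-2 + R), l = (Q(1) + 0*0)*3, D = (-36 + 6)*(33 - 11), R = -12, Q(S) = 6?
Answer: -660*I*sqrt(14) ≈ -2469.5*I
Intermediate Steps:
D = -660 (D = -30*22 = -660)
l = 18 (l = (6 + 0*0)*3 = (6 + 0)*3 = 6*3 = 18)
M(T) = I*sqrt(14) (M(T) = sqrt(-2 - 12) = sqrt(-14) = I*sqrt(14))
D*M(l) = -660*I*sqrt(14)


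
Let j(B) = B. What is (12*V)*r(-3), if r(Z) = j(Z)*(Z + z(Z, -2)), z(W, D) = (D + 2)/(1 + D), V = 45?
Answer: 4860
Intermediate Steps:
z(W, D) = (2 + D)/(1 + D)
r(Z) = Z**2 (r(Z) = Z*(Z + (2 - 2)/(1 - 2)) = Z*(Z + 0/(-1)) = Z*(Z - 1*0) = Z*(Z + 0) = Z*Z = Z**2)
(12*V)*r(-3) = (12*45)*(-3)**2 = 540*9 = 4860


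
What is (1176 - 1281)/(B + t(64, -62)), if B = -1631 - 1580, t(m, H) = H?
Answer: 35/1091 ≈ 0.032081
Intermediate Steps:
B = -3211
(1176 - 1281)/(B + t(64, -62)) = (1176 - 1281)/(-3211 - 62) = -105/(-3273) = -105*(-1/3273) = 35/1091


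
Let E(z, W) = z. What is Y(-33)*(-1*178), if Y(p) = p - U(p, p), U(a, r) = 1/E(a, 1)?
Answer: 193664/33 ≈ 5868.6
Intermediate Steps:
U(a, r) = 1/a
Y(p) = p - 1/p
Y(-33)*(-1*178) = (-33 - 1/(-33))*(-1*178) = (-33 - 1*(-1/33))*(-178) = (-33 + 1/33)*(-178) = -1088/33*(-178) = 193664/33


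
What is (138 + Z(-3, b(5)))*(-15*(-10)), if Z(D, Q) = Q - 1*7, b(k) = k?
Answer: 20400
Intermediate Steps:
Z(D, Q) = -7 + Q (Z(D, Q) = Q - 7 = -7 + Q)
(138 + Z(-3, b(5)))*(-15*(-10)) = (138 + (-7 + 5))*(-15*(-10)) = (138 - 2)*150 = 136*150 = 20400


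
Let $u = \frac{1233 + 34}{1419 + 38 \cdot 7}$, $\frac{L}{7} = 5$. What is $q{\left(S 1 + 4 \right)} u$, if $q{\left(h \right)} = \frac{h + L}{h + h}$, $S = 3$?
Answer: $\frac{3801}{1685} \approx 2.2558$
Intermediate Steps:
$L = 35$ ($L = 7 \cdot 5 = 35$)
$q{\left(h \right)} = \frac{35 + h}{2 h}$ ($q{\left(h \right)} = \frac{h + 35}{h + h} = \frac{35 + h}{2 h}$)
$u = \frac{1267}{1685}$ ($u = \frac{1267}{1419 + 266} = \frac{1267}{1685} \approx 0.75193$)
$q{\left(S 1 + 4 \right)} u = \frac{35 + \left(3 \cdot 1 + 4\right)}{2 \left(3 \cdot 1 + 4\right)} \frac{1267}{1685} = \frac{35 + \left(3 + 4\right)}{2 \left(3 + 4\right)} \frac{1267}{1685} = \frac{35 + 7}{2 \cdot 7} \cdot \frac{1267}{1685} = \frac{1}{2} \cdot \frac{1}{7} \cdot 42 \cdot \frac{1267}{1685} = 3 \cdot \frac{1267}{1685} = \frac{3801}{1685}$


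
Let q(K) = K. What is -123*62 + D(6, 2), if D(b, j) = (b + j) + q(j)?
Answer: -7616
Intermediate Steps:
D(b, j) = b + 2*j (D(b, j) = (b + j) + j = b + 2*j)
-123*62 + D(6, 2) = -123*62 + (6 + 2*2) = -7626 + (6 + 4) = -7626 + 10 = -7616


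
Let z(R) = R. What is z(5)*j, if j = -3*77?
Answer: -1155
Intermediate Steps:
j = -231
z(5)*j = 5*(-231) = -1155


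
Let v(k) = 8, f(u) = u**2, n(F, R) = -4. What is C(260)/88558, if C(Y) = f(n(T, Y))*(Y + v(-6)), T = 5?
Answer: 2144/44279 ≈ 0.048420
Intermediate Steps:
C(Y) = 128 + 16*Y (C(Y) = (-4)**2*(Y + 8) = 16*(8 + Y) = 128 + 16*Y)
C(260)/88558 = (128 + 16*260)/88558 = (128 + 4160)*(1/88558) = 4288*(1/88558) = 2144/44279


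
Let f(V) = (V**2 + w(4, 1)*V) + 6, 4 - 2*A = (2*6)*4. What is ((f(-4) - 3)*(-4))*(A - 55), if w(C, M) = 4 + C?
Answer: -4004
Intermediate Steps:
A = -22 (A = 2 - 2*6*4/2 = 2 - 6*4 = 2 - 1/2*48 = 2 - 24 = -22)
f(V) = 6 + V**2 + 8*V (f(V) = (V**2 + (4 + 4)*V) + 6 = (V**2 + 8*V) + 6 = 6 + V**2 + 8*V)
((f(-4) - 3)*(-4))*(A - 55) = (((6 + (-4)**2 + 8*(-4)) - 3)*(-4))*(-22 - 55) = (((6 + 16 - 32) - 3)*(-4))*(-77) = ((-10 - 3)*(-4))*(-77) = -13*(-4)*(-77) = 52*(-77) = -4004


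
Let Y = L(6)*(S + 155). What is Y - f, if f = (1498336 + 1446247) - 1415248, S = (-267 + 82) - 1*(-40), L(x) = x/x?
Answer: -1529325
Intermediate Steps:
L(x) = 1
S = -145 (S = -185 + 40 = -145)
f = 1529335 (f = 2944583 - 1415248 = 1529335)
Y = 10 (Y = 1*(-145 + 155) = 1*10 = 10)
Y - f = 10 - 1*1529335 = 10 - 1529335 = -1529325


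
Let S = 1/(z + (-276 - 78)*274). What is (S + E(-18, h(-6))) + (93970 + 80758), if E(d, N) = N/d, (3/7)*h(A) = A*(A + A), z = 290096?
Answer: 101214523603/579300 ≈ 1.7472e+5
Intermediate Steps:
h(A) = 14*A**2/3 (h(A) = 7*(A*(A + A))/3 = 7*(A*(2*A))/3 = 7*(2*A**2)/3 = 14*A**2/3)
S = 1/193100 (S = 1/(290096 + (-276 - 78)*274) = 1/(290096 - 354*274) = 1/(290096 - 96996) = 1/193100 ≈ 5.1787e-6)
(S + E(-18, h(-6))) + (93970 + 80758) = (1/193100 + ((14/3)*(-6)**2)/(-18)) + (93970 + 80758) = (1/193100 + ((14/3)*36)*(-1/18)) + 174728 = (1/193100 + 168*(-1/18)) + 174728 = (1/193100 - 28/3) + 174728 = -5406797/579300 + 174728 = 101214523603/579300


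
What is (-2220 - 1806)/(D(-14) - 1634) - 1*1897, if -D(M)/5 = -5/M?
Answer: -43386833/22901 ≈ -1894.5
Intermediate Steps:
D(M) = 25/M (D(M) = -(-25)/M = 25/M)
(-2220 - 1806)/(D(-14) - 1634) - 1*1897 = (-2220 - 1806)/(25/(-14) - 1634) - 1*1897 = -4026/(25*(-1/14) - 1634) - 1897 = -4026/(-25/14 - 1634) - 1897 = -4026/(-22901/14) - 1897 = -4026*(-14/22901) - 1897 = 56364/22901 - 1897 = -43386833/22901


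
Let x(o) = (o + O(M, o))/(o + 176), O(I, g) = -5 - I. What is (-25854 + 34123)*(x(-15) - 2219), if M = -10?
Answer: -2954257361/161 ≈ -1.8349e+7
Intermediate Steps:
x(o) = (5 + o)/(176 + o) (x(o) = (o + (-5 - 1*(-10)))/(o + 176) = (o + (-5 + 10))/(176 + o) = (o + 5)/(176 + o) = (5 + o)/(176 + o))
(-25854 + 34123)*(x(-15) - 2219) = (-25854 + 34123)*((5 - 15)/(176 - 15) - 2219) = 8269*(-10/161 - 2219) = 8269*(-357269/161) = -2954257361/161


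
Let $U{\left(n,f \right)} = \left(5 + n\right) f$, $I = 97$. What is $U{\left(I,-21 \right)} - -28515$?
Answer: $26373$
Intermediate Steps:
$U{\left(n,f \right)} = f \left(5 + n\right)$
$U{\left(I,-21 \right)} - -28515 = - 21 \left(5 + 97\right) - -28515 = \left(-21\right) 102 + 28515 = -2142 + 28515 = 26373$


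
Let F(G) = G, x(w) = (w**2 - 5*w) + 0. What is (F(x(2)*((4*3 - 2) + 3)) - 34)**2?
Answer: 12544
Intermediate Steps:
x(w) = w**2 - 5*w
(F(x(2)*((4*3 - 2) + 3)) - 34)**2 = ((2*(-5 + 2))*((4*3 - 2) + 3) - 34)**2 = ((2*(-3))*((12 - 2) + 3) - 34)**2 = (-6*(10 + 3) - 34)**2 = (-6*13 - 34)**2 = (-78 - 34)**2 = (-112)**2 = 12544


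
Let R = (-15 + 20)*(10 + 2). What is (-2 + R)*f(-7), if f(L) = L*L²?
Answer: -19894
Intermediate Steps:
R = 60 (R = 5*12 = 60)
f(L) = L³
(-2 + R)*f(-7) = (-2 + 60)*(-7)³ = 58*(-343) = -19894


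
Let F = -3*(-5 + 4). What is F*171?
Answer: 513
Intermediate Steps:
F = 3 (F = -3*(-1) = 3)
F*171 = 3*171 = 513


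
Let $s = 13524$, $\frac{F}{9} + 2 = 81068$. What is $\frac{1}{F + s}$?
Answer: $\frac{1}{743118} \approx 1.3457 \cdot 10^{-6}$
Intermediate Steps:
$F = 729594$ ($F = -18 + 9 \cdot 81068 = -18 + 729612 = 729594$)
$\frac{1}{F + s} = \frac{1}{729594 + 13524} = \frac{1}{743118}$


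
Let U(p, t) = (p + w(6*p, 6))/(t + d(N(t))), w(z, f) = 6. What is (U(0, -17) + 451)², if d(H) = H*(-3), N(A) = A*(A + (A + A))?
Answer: 348520206736/1713481 ≈ 2.0340e+5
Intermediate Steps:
N(A) = 3*A² (N(A) = A*(A + 2*A) = A*(3*A) = 3*A²)
d(H) = -3*H
U(p, t) = (6 + p)/(t - 9*t²) (U(p, t) = (p + 6)/(t - 9*t²) = (6 + p)/(t - 9*t²))
(U(0, -17) + 451)² = ((-6 - 1*0)/((-17)*(-1 + 9*(-17))) + 451)² = (-(-6 + 0)/(17*(-1 - 153)) + 451)² = (-1/17*(-6)/(-154) + 451)² = (-1/17*(-1/154)*(-6) + 451)² = (-3/1309 + 451)² = (590356/1309)² = 348520206736/1713481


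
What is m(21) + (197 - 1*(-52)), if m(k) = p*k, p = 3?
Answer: 312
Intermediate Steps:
m(k) = 3*k
m(21) + (197 - 1*(-52)) = 3*21 + (197 - 1*(-52)) = 63 + (197 + 52) = 63 + 249 = 312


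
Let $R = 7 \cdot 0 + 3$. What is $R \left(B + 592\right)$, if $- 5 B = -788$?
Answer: $\frac{11244}{5} \approx 2248.8$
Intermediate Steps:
$B = \frac{788}{5}$ ($B = \left(- \frac{1}{5}\right) \left(-788\right) = \frac{788}{5} \approx 157.6$)
$R = 3$ ($R = 0 + 3 = 3$)
$R \left(B + 592\right) = 3 \left(\frac{788}{5} + 592\right) = 3 \cdot \frac{3748}{5} = \frac{11244}{5}$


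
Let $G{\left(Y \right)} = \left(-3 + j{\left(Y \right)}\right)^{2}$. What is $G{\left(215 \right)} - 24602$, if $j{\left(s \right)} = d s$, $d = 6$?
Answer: $1631767$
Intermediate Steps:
$j{\left(s \right)} = 6 s$
$G{\left(Y \right)} = \left(-3 + 6 Y\right)^{2}$
$G{\left(215 \right)} - 24602 = 9 \left(-1 + 2 \cdot 215\right)^{2} - 24602 = 9 \left(-1 + 430\right)^{2} - 24602 = 9 \cdot 429^{2} - 24602 = 9 \cdot 184041 - 24602 = 1656369 - 24602 = 1631767$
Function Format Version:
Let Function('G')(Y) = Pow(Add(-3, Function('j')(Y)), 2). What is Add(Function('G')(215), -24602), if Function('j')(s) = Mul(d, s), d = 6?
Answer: 1631767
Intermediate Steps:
Function('j')(s) = Mul(6, s)
Function('G')(Y) = Pow(Add(-3, Mul(6, Y)), 2)
Add(Function('G')(215), -24602) = Add(Mul(9, Pow(Add(-1, Mul(2, 215)), 2)), -24602) = Add(Mul(9, Pow(Add(-1, 430), 2)), -24602) = Add(Mul(9, Pow(429, 2)), -24602) = Add(Mul(9, 184041), -24602) = Add(1656369, -24602) = 1631767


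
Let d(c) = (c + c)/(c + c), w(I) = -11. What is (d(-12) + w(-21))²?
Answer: 100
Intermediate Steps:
d(c) = 1 (d(c) = (2*c)/((2*c)) = (2*c)*(1/(2*c)) = 1)
(d(-12) + w(-21))² = (1 - 11)² = (-10)² = 100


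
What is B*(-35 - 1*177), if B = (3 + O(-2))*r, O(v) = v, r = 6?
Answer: -1272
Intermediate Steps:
B = 6 (B = (3 - 2)*6 = 1*6 = 6)
B*(-35 - 1*177) = 6*(-35 - 1*177) = 6*(-35 - 177) = 6*(-212) = -1272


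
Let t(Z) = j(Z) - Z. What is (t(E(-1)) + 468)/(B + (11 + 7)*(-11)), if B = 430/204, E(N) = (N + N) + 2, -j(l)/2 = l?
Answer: -3672/1537 ≈ -2.3891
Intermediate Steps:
j(l) = -2*l
E(N) = 2 + 2*N (E(N) = 2*N + 2 = 2 + 2*N)
B = 215/102 (B = 430*(1/204) = 215/102 ≈ 2.1078)
t(Z) = -3*Z (t(Z) = -2*Z - Z = -3*Z)
(t(E(-1)) + 468)/(B + (11 + 7)*(-11)) = (-3*(2 + 2*(-1)) + 468)/(215/102 + (11 + 7)*(-11)) = (-3*(2 - 2) + 468)/(215/102 + 18*(-11)) = (-3*0 + 468)/(215/102 - 198) = (0 + 468)/(-19981/102) = 468*(-102/19981) = -3672/1537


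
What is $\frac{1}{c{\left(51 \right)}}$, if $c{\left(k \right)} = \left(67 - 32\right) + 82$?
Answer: $\frac{1}{117} \approx 0.008547$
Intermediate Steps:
$c{\left(k \right)} = 117$ ($c{\left(k \right)} = 35 + 82 = 117$)
$\frac{1}{c{\left(51 \right)}} = \frac{1}{117}$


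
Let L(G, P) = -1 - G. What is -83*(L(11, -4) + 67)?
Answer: -4565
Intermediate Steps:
-83*(L(11, -4) + 67) = -83*((-1 - 1*11) + 67) = -83*((-1 - 11) + 67) = -83*(-12 + 67) = -83*55 = -4565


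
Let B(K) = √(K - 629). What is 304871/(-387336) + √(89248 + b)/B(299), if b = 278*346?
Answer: -304871/387336 - 3*I*√188870/55 ≈ -0.7871 - 23.705*I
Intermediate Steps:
b = 96188
B(K) = √(-629 + K)
304871/(-387336) + √(89248 + b)/B(299) = 304871/(-387336) + √(89248 + 96188)/(√(-629 + 299)) = 304871*(-1/387336) + √185436/(√(-330)) = -304871/387336 + (6*√5151)/((I*√330)) = -304871/387336 + (6*√5151)*(-I*√330/330) = -304871/387336 - 3*I*√188870/55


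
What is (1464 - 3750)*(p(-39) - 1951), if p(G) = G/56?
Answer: 124924185/28 ≈ 4.4616e+6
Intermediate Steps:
p(G) = G/56 (p(G) = G*(1/56) = G/56)
(1464 - 3750)*(p(-39) - 1951) = (1464 - 3750)*((1/56)*(-39) - 1951) = -2286*(-39/56 - 1951) = -2286*(-109295/56) = 124924185/28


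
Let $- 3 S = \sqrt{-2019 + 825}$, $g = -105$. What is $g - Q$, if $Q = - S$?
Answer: $-105 - \frac{i \sqrt{1194}}{3} \approx -105.0 - 11.518 i$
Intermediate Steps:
$S = - \frac{i \sqrt{1194}}{3}$ ($S = - \frac{\sqrt{-2019 + 825}}{3} = - \frac{\sqrt{-1194}}{3} = - \frac{i \sqrt{1194}}{3} \approx - 11.518 i$)
$Q = \frac{i \sqrt{1194}}{3}$ ($Q = - \frac{\left(-1\right) i \sqrt{1194}}{3} = \frac{i \sqrt{1194}}{3} \approx 11.518 i$)
$g - Q = -105 - \frac{i \sqrt{1194}}{3}$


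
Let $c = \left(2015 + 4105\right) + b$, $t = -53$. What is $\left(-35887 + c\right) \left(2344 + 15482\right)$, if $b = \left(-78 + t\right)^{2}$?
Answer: $-224714556$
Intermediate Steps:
$b = 17161$ ($b = \left(-78 - 53\right)^{2} = \left(-131\right)^{2} = 17161$)
$c = 23281$ ($c = \left(2015 + 4105\right) + 17161 = 6120 + 17161 = 23281$)
$\left(-35887 + c\right) \left(2344 + 15482\right) = \left(-35887 + 23281\right) \left(2344 + 15482\right) = \left(-12606\right) 17826 = -224714556$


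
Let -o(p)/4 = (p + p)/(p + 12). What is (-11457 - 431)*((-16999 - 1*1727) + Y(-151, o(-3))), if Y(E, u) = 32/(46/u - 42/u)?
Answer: 667083232/3 ≈ 2.2236e+8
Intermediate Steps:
o(p) = -8*p/(12 + p) (o(p) = -4*(p + p)/(p + 12) = -4*2*p/(12 + p) = -8*p/(12 + p))
Y(E, u) = 8*u (Y(E, u) = 32/((4/u)) = 32*(u/4) = 8*u)
(-11457 - 431)*((-16999 - 1*1727) + Y(-151, o(-3))) = (-11457 - 431)*((-16999 - 1*1727) + 8*(-8*(-3)/(12 - 3))) = -11888*((-16999 - 1727) + 8*(-8*(-3)/9)) = -11888*(-18726 + 8*(-8*(-3)*1/9)) = -11888*(-18726 + 8*(8/3)) = -11888*(-18726 + 64/3) = -11888*(-56114/3) = 667083232/3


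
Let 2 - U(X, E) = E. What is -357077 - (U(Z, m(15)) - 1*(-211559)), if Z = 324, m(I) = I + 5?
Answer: -568618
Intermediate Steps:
m(I) = 5 + I
U(X, E) = 2 - E
-357077 - (U(Z, m(15)) - 1*(-211559)) = -357077 - ((2 - (5 + 15)) - 1*(-211559)) = -357077 - ((2 - 1*20) + 211559) = -357077 - ((2 - 20) + 211559) = -357077 - (-18 + 211559) = -357077 - 1*211541 = -357077 - 211541 = -568618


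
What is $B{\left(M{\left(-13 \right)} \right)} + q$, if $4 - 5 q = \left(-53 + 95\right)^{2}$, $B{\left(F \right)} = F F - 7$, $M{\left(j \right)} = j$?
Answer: $-190$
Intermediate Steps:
$B{\left(F \right)} = -7 + F^{2}$ ($B{\left(F \right)} = F^{2} - 7 = -7 + F^{2}$)
$q = -352$ ($q = \frac{4}{5} - \frac{\left(-53 + 95\right)^{2}}{5} = \frac{4}{5} - \frac{42^{2}}{5} = \frac{4}{5} - \frac{1764}{5} = -352$)
$B{\left(M{\left(-13 \right)} \right)} + q = \left(-7 + \left(-13\right)^{2}\right) - 352 = \left(-7 + 169\right) - 352 = 162 - 352 = -190$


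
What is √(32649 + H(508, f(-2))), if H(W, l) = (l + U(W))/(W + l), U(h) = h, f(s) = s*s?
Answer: 5*√1306 ≈ 180.69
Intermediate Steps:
f(s) = s²
H(W, l) = 1 (H(W, l) = (l + W)/(W + l) = (W + l)/(W + l) = 1)
√(32649 + H(508, f(-2))) = √(32649 + 1) = √32650 = 5*√1306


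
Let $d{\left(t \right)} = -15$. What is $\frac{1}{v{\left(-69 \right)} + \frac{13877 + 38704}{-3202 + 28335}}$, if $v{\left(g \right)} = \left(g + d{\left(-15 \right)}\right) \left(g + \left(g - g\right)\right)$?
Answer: $\frac{25133}{145723449} \approx 0.00017247$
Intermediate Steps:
$v{\left(g \right)} = g \left(-15 + g\right)$ ($v{\left(g \right)} = \left(g - 15\right) \left(g + \left(g - g\right)\right) = \left(-15 + g\right) \left(g + 0\right) = \left(-15 + g\right) g = g \left(-15 + g\right)$)
$\frac{1}{v{\left(-69 \right)} + \frac{13877 + 38704}{-3202 + 28335}} = \frac{1}{- 69 \left(-15 - 69\right) + \frac{13877 + 38704}{-3202 + 28335}} = \frac{1}{\left(-69\right) \left(-84\right) + \frac{52581}{25133}} = \frac{1}{5796 + 52581 \cdot \frac{1}{25133}} = \frac{1}{5796 + \frac{52581}{25133}} = \frac{1}{\frac{145723449}{25133}} = \frac{25133}{145723449}$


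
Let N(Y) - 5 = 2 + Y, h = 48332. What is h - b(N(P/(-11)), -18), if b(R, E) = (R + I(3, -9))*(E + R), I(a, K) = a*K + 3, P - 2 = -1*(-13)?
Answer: 5820700/121 ≈ 48105.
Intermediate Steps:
P = 15 (P = 2 - 1*(-13) = 2 + 13 = 15)
I(a, K) = 3 + K*a (I(a, K) = K*a + 3 = 3 + K*a)
N(Y) = 7 + Y (N(Y) = 5 + (2 + Y) = 7 + Y)
b(R, E) = (-24 + R)*(E + R) (b(R, E) = (R + (3 - 9*3))*(E + R) = (R + (3 - 27))*(E + R) = (R - 24)*(E + R) = (-24 + R)*(E + R))
h - b(N(P/(-11)), -18) = 48332 - ((7 + 15/(-11))² - 24*(-18) - 24*(7 + 15/(-11)) - 18*(7 + 15/(-11))) = 48332 - ((7 + 15*(-1/11))² + 432 - 24*(7 + 15*(-1/11)) - 18*(7 + 15*(-1/11))) = 48332 - ((7 - 15/11)² + 432 - 24*(7 - 15/11) - 18*(7 - 15/11)) = 48332 - ((62/11)² + 432 - 24*62/11 - 18*62/11) = 48332 - (3844/121 + 432 - 1488/11 - 1116/11) = 48332 - 1*27472/121 = 48332 - 27472/121 = 5820700/121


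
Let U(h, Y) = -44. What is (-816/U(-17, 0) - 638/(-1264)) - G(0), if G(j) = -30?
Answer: 340997/6952 ≈ 49.050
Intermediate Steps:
(-816/U(-17, 0) - 638/(-1264)) - G(0) = (-816/(-44) - 638/(-1264)) - 1*(-30) = (-816*(-1/44) - 638*(-1/1264)) + 30 = (204/11 + 319/632) + 30 = 132437/6952 + 30 = 340997/6952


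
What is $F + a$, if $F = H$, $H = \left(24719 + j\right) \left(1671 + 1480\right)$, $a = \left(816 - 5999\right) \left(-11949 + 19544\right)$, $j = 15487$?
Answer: $87324221$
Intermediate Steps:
$a = -39364885$ ($a = \left(-5183\right) 7595 = -39364885$)
$H = 126689106$ ($H = \left(24719 + 15487\right) \left(1671 + 1480\right) = 40206 \cdot 3151 = 126689106$)
$F = 126689106$
$F + a = 126689106 - 39364885 = 87324221$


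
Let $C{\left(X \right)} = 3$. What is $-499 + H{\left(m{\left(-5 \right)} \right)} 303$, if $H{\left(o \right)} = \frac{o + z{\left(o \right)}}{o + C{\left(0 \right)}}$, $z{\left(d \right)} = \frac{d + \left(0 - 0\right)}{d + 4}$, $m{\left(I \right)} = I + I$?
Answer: $- \frac{968}{7} \approx -138.29$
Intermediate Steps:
$m{\left(I \right)} = 2 I$
$z{\left(d \right)} = \frac{d}{4 + d}$ ($z{\left(d \right)} = \frac{d + \left(0 + 0\right)}{4 + d} = \frac{d + 0}{4 + d} = \frac{d}{4 + d}$)
$H{\left(o \right)} = \frac{o + \frac{o}{4 + o}}{3 + o}$ ($H{\left(o \right)} = \frac{o + \frac{o}{4 + o}}{o + 3} = \frac{o + \frac{o}{4 + o}}{3 + o}$)
$-499 + H{\left(m{\left(-5 \right)} \right)} 303 = -499 + \frac{2 \left(-5\right) \left(5 + 2 \left(-5\right)\right)}{\left(3 + 2 \left(-5\right)\right) \left(4 + 2 \left(-5\right)\right)} 303 = -499 + - \frac{10 \left(5 - 10\right)}{\left(3 - 10\right) \left(4 - 10\right)} 303 = -499 + \left(-10\right) \frac{1}{-7} \frac{1}{-6} \left(-5\right) 303 = -499 + \left(-10\right) \left(- \frac{1}{7}\right) \left(- \frac{1}{6}\right) \left(-5\right) 303 = -499 + \frac{25}{21} \cdot 303 = -499 + \frac{2525}{7} = - \frac{968}{7}$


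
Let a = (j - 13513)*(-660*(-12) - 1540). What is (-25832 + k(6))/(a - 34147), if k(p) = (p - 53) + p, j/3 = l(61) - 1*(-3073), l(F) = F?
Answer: 25873/26262327 ≈ 0.00098518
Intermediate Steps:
j = 9402 (j = 3*(61 - 1*(-3073)) = 3*(61 + 3073) = 3*3134 = 9402)
a = -26228180 (a = (9402 - 13513)*(-660*(-12) - 1540) = -4111*(7920 - 1540) = -4111*6380 = -26228180)
k(p) = -53 + 2*p (k(p) = (-53 + p) + p = -53 + 2*p)
(-25832 + k(6))/(a - 34147) = (-25832 + (-53 + 2*6))/(-26228180 - 34147) = (-25832 + (-53 + 12))/(-26262327) = (-25832 - 41)*(-1/26262327) = -25873*(-1/26262327) = 25873/26262327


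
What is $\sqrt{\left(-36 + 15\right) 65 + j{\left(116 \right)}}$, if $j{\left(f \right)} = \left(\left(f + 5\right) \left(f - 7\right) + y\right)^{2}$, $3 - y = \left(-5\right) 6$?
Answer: $\sqrt{174819919} \approx 13222.0$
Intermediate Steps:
$y = 33$ ($y = 3 - \left(-5\right) 6 = 3 - -30 = 3 + 30 = 33$)
$j{\left(f \right)} = \left(33 + \left(-7 + f\right) \left(5 + f\right)\right)^{2}$ ($j{\left(f \right)} = \left(\left(f + 5\right) \left(f - 7\right) + 33\right)^{2} = \left(\left(5 + f\right) \left(-7 + f\right) + 33\right)^{2} = \left(\left(-7 + f\right) \left(5 + f\right) + 33\right)^{2} = \left(33 + \left(-7 + f\right) \left(5 + f\right)\right)^{2}$)
$\sqrt{\left(-36 + 15\right) 65 + j{\left(116 \right)}} = \sqrt{\left(-36 + 15\right) 65 + \left(-2 + 116^{2} - 232\right)^{2}} = \sqrt{\left(-21\right) 65 + \left(-2 + 13456 - 232\right)^{2}} = \sqrt{-1365 + 13222^{2}} = \sqrt{-1365 + 174821284} = \sqrt{174819919}$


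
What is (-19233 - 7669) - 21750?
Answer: -48652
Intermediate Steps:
(-19233 - 7669) - 21750 = -26902 - 21750 = -48652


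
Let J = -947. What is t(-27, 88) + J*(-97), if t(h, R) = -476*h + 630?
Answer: 105341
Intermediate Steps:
t(h, R) = 630 - 476*h
t(-27, 88) + J*(-97) = (630 - 476*(-27)) - 947*(-97) = (630 + 12852) + 91859 = 13482 + 91859 = 105341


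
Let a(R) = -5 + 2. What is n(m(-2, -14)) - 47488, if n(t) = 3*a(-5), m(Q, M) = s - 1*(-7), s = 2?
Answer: -47497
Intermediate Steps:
a(R) = -3
m(Q, M) = 9 (m(Q, M) = 2 - 1*(-7) = 2 + 7 = 9)
n(t) = -9 (n(t) = 3*(-3) = -9)
n(m(-2, -14)) - 47488 = -9 - 47488 = -47497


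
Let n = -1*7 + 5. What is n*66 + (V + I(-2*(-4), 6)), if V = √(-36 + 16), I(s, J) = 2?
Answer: -130 + 2*I*√5 ≈ -130.0 + 4.4721*I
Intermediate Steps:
n = -2 (n = -7 + 5 = -2)
V = 2*I*√5 (V = √(-20) = 2*I*√5 ≈ 4.4721*I)
n*66 + (V + I(-2*(-4), 6)) = -2*66 + (2*I*√5 + 2) = -132 + (2 + 2*I*√5) = -130 + 2*I*√5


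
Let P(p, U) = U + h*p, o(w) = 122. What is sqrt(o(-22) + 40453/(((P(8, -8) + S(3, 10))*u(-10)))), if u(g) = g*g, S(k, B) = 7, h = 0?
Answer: I*sqrt(28253)/10 ≈ 16.809*I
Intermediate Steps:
u(g) = g**2
P(p, U) = U (P(p, U) = U + 0*p = U + 0 = U)
sqrt(o(-22) + 40453/(((P(8, -8) + S(3, 10))*u(-10)))) = sqrt(122 + 40453/(((-8 + 7)*(-10)**2))) = sqrt(122 + 40453/((-1*100))) = sqrt(122 + 40453/(-100)) = sqrt(122 + 40453*(-1/100)) = sqrt(122 - 40453/100) = sqrt(-28253/100) = I*sqrt(28253)/10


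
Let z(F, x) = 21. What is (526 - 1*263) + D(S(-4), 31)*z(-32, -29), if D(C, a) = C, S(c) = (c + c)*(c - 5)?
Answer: 1775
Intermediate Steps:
S(c) = 2*c*(-5 + c) (S(c) = (2*c)*(-5 + c) = 2*c*(-5 + c))
(526 - 1*263) + D(S(-4), 31)*z(-32, -29) = (526 - 1*263) + (2*(-4)*(-5 - 4))*21 = (526 - 263) + (2*(-4)*(-9))*21 = 263 + 72*21 = 263 + 1512 = 1775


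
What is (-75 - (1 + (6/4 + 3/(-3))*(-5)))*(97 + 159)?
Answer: -18816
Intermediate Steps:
(-75 - (1 + (6/4 + 3/(-3))*(-5)))*(97 + 159) = (-75 - (1 + (6*(¼) + 3*(-⅓))*(-5)))*256 = (-75 - (1 + (3/2 - 1)*(-5)))*256 = (-75 - (1 + (½)*(-5)))*256 = (-75 - (1 - 5/2))*256 = (-75 - 1*(-3/2))*256 = (-75 + 3/2)*256 = -147/2*256 = -18816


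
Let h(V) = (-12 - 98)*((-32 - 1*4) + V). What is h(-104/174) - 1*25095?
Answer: -1833025/87 ≈ -21069.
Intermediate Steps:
h(V) = 3960 - 110*V (h(V) = -110*((-32 - 4) + V) = -110*(-36 + V) = 3960 - 110*V)
h(-104/174) - 1*25095 = (3960 - (-11440)/174) - 1*25095 = (3960 - (-11440)/174) - 25095 = (3960 - 110*(-52/87)) - 25095 = (3960 + 5720/87) - 25095 = 350240/87 - 25095 = -1833025/87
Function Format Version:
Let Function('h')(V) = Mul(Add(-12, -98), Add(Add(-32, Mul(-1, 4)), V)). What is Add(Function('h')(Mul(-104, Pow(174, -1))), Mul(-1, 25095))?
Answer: Rational(-1833025, 87) ≈ -21069.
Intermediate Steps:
Function('h')(V) = Add(3960, Mul(-110, V)) (Function('h')(V) = Mul(-110, Add(Add(-32, -4), V)) = Mul(-110, Add(-36, V)) = Add(3960, Mul(-110, V)))
Add(Function('h')(Mul(-104, Pow(174, -1))), Mul(-1, 25095)) = Add(Add(3960, Mul(-110, Mul(-104, Pow(174, -1)))), Mul(-1, 25095)) = Add(Add(3960, Mul(-110, Mul(-104, Rational(1, 174)))), -25095) = Add(Add(3960, Mul(-110, Rational(-52, 87))), -25095) = Add(Add(3960, Rational(5720, 87)), -25095) = Add(Rational(350240, 87), -25095) = Rational(-1833025, 87)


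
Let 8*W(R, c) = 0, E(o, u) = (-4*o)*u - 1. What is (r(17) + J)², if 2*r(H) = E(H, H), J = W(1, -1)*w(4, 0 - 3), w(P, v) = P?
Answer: 1338649/4 ≈ 3.3466e+5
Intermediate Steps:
E(o, u) = -1 - 4*o*u (E(o, u) = -4*o*u - 1 = -1 - 4*o*u)
W(R, c) = 0 (W(R, c) = (⅛)*0 = 0)
J = 0 (J = 0*4 = 0)
r(H) = -½ - 2*H² (r(H) = (-1 - 4*H*H)/2 = (-1 - 4*H²)/2 = -½ - 2*H²)
(r(17) + J)² = ((-½ - 2*17²) + 0)² = ((-½ - 2*289) + 0)² = ((-½ - 578) + 0)² = (-1157/2 + 0)² = (-1157/2)² = 1338649/4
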